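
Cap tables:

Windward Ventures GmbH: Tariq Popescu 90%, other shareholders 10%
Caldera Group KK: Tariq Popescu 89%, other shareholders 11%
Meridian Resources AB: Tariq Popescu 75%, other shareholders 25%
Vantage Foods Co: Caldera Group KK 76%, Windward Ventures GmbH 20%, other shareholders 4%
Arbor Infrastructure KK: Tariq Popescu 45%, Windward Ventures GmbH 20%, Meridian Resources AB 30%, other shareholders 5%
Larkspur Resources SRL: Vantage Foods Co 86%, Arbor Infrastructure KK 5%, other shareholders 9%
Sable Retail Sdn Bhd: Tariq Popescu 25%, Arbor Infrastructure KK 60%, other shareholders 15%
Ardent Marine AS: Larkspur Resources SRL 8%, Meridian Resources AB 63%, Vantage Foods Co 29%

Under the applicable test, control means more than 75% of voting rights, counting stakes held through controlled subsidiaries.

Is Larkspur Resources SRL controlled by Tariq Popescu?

Yes

Tariq holds 89% of Caldera, so Tariq controls Caldera.
Tariq holds 90% of Windward, so Tariq controls Windward.
Caldera and Windward together hold 76% + 20% = 96% of Vantage, so Tariq controls Vantage.
Vantage holds 86% of Larkspur, so Tariq controls Larkspur.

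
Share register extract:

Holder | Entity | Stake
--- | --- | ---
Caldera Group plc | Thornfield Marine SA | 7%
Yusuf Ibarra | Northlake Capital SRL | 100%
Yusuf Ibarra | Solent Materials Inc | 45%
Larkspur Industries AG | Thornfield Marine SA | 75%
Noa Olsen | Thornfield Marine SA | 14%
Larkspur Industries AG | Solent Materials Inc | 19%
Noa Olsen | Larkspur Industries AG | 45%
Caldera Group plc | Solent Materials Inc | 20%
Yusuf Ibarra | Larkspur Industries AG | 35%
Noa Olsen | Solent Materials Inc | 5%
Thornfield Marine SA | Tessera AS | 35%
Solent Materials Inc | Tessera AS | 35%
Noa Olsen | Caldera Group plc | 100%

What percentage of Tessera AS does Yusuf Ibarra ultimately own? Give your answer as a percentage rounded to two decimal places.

27.27%

Yusuf reaches Tessera along 3 paths.
Via Larkspur → Thornfield: 35% × 75% × 35% = 9.1875%.
Via Solent: 45% × 35% = 15.75%.
Via Larkspur → Solent: 35% × 19% × 35% = 2.3275%.
Total: 9.1875% + 15.75% + 2.3275% = 27.265%.
Rounded: 27.27%.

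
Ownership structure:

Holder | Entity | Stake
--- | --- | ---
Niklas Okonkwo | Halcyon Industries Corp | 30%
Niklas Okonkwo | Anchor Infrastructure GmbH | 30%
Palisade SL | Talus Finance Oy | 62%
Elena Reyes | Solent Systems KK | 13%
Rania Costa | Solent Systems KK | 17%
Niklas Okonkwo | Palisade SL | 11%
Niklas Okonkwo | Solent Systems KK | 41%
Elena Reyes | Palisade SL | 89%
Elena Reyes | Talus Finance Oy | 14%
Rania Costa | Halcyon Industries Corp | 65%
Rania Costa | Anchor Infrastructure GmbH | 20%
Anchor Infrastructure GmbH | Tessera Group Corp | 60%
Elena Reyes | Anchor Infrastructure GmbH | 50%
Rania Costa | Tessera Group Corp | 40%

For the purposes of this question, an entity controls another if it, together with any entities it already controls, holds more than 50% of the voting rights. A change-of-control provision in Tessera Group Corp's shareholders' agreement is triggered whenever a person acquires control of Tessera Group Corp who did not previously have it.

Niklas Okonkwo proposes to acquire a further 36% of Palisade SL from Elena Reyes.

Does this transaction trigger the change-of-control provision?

The purchase adds only to Niklas's holdings (Elena's stake shrinks), so Niklas is the only person who could newly come to control Tessera.
Niklas's largest direct stake is 41% in Solent, which does not meet the threshold, so Niklas controls no company.
Neither Niklas nor any entity Niklas controls holds any voting interest in Tessera.
So before the transaction, Niklas does not control Tessera.
After the purchase, Niklas's direct stake in Palisade rises to 11% + 36% = 47%, and Elena's stake falls to 53%.
Niklas's side now holds 47% of Palisade, not > 50%, so Niklas still does not control Palisade.
After the transaction, neither Niklas nor any entity Niklas controls holds a voting interest in Tessera, so Niklas still does not control it.
No new person acquires control, so the clause is not triggered.

No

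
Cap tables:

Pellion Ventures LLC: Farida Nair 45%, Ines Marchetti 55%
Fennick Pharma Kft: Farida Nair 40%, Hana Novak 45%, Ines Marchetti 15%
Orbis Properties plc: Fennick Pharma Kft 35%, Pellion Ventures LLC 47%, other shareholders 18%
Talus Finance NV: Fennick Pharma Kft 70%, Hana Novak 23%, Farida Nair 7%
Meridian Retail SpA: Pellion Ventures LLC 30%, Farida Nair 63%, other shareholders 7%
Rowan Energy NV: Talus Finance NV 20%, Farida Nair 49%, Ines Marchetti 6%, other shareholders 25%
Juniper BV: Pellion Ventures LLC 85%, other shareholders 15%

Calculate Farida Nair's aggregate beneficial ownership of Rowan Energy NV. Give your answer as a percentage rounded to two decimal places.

56.00%

Farida reaches Rowan along 3 paths.
Via Fennick → Talus: 40% × 70% × 20% = 5.6%.
Via Talus: 7% × 20% = 1.4%.
Direct stake: 49% = 49%.
Total: 5.6% + 1.4% + 49% = 56%.
Rounded: 56.00%.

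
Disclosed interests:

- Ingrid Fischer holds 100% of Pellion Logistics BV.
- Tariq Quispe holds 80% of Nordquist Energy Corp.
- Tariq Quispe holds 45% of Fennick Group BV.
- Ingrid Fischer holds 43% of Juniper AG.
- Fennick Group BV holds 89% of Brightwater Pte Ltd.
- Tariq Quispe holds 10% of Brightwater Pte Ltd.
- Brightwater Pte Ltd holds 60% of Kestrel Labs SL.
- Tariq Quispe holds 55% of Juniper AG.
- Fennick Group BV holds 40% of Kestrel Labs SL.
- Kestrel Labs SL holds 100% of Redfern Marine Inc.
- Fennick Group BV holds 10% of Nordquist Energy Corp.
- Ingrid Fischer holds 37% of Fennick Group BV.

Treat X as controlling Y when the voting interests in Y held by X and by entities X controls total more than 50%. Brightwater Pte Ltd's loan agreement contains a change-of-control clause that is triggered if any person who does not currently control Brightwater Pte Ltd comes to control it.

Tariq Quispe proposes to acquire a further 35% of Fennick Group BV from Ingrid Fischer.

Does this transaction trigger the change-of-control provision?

The purchase adds only to Tariq's holdings (Ingrid's stake shrinks), so Tariq is the only person who could newly come to control Brightwater.
Tariq holds 55% of Juniper, so Tariq controls Juniper.
Tariq holds 80% of Nordquist, so Tariq controls Nordquist.
In Brightwater, Tariq's side holds only 10%, not > 50%.
So before the transaction, Tariq does not control Brightwater.
After the purchase, Tariq's direct stake in Fennick rises to 45% + 35% = 80%, and Ingrid's stake falls to 2%.
Tariq holds 80% of Fennick, so Tariq controls Fennick.
Fennick and Tariq together hold 89% + 10% = 99% of Brightwater, so Tariq controls Brightwater.
Tariq did not control Brightwater before and does after, so the clause is triggered.

Yes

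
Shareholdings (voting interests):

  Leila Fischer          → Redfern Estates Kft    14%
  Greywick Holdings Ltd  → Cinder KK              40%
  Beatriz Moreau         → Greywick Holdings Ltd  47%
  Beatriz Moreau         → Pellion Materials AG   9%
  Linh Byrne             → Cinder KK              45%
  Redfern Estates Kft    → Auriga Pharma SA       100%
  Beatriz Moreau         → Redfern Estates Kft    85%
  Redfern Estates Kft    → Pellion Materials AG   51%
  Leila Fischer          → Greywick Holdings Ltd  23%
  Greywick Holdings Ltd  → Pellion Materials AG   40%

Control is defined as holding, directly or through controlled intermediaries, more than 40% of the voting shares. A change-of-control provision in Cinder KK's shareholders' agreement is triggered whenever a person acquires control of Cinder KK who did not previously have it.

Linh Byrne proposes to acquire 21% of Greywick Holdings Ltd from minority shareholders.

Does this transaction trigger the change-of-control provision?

The purchase changes only Linh's holdings, so Linh is the only person who could newly come to control Cinder.
Linh holds 45% of Cinder, so Linh controls Cinder.
So Linh already controls Cinder before the transaction.
After the purchase, Linh holds 21% of Greywick directly.
Linh controlled Cinder already, so this is not a new person acquiring control; every other person's position is unchanged or reduced.
No new person acquires control, so the clause is not triggered.

No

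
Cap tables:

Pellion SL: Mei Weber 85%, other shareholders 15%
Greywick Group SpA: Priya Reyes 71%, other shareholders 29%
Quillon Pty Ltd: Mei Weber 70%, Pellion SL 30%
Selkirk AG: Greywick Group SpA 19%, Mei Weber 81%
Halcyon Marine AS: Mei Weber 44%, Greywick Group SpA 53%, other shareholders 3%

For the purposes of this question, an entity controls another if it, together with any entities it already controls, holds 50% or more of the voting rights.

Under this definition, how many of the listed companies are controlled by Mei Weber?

Mei holds 85% of Pellion, so Mei controls Pellion.
Mei and Pellion together hold 70% + 30% = 100% of Quillon, so Mei controls Quillon.
Mei holds 81% of Selkirk, so Mei controls Selkirk.
No other company's threshold is met.
Mei controls 3 companies.

3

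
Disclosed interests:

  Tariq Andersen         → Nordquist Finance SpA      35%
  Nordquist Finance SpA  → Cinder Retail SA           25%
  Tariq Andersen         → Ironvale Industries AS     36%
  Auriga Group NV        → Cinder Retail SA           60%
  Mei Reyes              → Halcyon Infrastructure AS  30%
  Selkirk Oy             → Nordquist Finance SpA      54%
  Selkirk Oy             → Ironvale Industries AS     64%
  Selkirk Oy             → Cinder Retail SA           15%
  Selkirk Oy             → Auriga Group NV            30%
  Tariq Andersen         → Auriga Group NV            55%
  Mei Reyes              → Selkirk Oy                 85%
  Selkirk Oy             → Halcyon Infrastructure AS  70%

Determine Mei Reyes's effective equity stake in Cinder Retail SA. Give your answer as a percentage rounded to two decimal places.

39.53%

Mei reaches Cinder along 3 paths.
Via Selkirk → Auriga: 85% × 30% × 60% = 15.3%.
Via Selkirk: 85% × 15% = 12.75%.
Via Selkirk → Nordquist: 85% × 54% × 25% = 11.475%.
Total: 15.3% + 12.75% + 11.475% = 39.525%.
Rounded: 39.53%.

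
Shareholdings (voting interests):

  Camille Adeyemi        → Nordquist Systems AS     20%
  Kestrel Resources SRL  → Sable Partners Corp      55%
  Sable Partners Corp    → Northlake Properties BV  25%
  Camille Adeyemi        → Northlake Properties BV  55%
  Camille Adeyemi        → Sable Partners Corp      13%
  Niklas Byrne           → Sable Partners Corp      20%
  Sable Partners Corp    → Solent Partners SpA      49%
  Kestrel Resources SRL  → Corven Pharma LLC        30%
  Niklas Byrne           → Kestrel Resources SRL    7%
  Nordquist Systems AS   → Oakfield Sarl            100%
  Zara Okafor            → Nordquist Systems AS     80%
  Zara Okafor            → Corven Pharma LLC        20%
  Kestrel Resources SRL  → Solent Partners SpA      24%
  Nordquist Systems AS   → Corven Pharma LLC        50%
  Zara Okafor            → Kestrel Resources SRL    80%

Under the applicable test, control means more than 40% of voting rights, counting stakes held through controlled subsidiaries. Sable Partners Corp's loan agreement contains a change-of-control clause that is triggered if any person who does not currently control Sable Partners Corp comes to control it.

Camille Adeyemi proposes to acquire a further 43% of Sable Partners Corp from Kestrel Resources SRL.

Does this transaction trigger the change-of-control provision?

The purchase adds only to Camille's holdings (Kestrel's stake shrinks), so Camille is the only person who could newly come to control Sable.
Camille holds 55% of Northlake, so Camille controls Northlake.
In Sable, Camille's side holds only 13%, not > 40%.
So before the transaction, Camille does not control Sable.
After the purchase, Camille's direct stake in Sable rises to 13% + 43% = 56%, and Kestrel's stake falls to 12%.
Camille holds 56% of Sable, so Camille controls Sable.
Camille did not control Sable before and does after, so the clause is triggered.

Yes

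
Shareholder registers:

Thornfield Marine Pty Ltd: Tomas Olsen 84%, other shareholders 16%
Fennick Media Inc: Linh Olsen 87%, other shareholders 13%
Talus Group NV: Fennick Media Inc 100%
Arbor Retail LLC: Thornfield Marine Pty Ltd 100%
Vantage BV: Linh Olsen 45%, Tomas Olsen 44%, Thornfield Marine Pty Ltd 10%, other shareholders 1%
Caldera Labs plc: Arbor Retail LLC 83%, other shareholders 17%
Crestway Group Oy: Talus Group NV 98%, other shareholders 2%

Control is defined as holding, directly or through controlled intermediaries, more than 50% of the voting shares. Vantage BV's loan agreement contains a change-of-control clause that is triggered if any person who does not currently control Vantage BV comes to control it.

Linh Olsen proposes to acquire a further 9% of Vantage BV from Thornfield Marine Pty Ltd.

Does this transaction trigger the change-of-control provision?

Yes

The purchase adds only to Linh's holdings (Thornfield's stake shrinks), so Linh is the only person who could newly come to control Vantage.
Linh holds 87% of Fennick, so Linh controls Fennick.
Fennick holds 100% of Talus, so Linh controls Talus.
Talus holds 98% of Crestway, so Linh controls Crestway.
In Vantage, Linh's side holds only 45%, not > 50%.
So before the transaction, Linh does not control Vantage.
After the purchase, Linh's direct stake in Vantage rises to 45% + 9% = 54%, and Thornfield's stake falls to 1%.
Linh holds 54% of Vantage, so Linh controls Vantage.
Linh did not control Vantage before and does after, so the clause is triggered.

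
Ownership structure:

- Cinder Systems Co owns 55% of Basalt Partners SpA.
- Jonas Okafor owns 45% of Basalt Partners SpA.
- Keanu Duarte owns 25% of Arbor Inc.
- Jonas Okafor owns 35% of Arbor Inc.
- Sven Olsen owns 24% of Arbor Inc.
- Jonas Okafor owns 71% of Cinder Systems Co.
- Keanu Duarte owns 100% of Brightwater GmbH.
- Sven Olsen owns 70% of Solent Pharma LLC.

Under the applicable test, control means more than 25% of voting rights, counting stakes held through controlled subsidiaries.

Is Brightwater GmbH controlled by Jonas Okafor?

No

Jonas holds 71% of Cinder, so Jonas controls Cinder.
Jonas holds 35% of Arbor, so Jonas controls Arbor.
Jonas and Cinder together hold 45% + 55% = 100% of Basalt, so Jonas controls Basalt.
Neither Jonas nor any entity Jonas controls holds any voting interest in Brightwater.
So Jonas does not control Brightwater.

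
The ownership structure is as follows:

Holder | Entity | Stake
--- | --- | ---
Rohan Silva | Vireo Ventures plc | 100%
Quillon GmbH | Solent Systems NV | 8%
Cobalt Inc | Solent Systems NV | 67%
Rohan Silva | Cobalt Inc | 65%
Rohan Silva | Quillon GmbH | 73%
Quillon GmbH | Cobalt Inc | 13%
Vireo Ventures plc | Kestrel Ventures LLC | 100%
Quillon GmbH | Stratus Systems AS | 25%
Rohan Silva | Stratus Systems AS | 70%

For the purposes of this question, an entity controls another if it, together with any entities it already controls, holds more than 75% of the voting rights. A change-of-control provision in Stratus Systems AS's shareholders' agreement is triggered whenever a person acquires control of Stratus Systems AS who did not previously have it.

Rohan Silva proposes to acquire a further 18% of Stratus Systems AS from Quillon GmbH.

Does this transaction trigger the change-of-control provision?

Yes

The purchase adds only to Rohan's holdings (Quillon's stake shrinks), so Rohan is the only person who could newly come to control Stratus.
Rohan holds 100% of Vireo, so Rohan controls Vireo.
Vireo holds 100% of Kestrel, so Rohan controls Kestrel.
In Stratus, Rohan's side holds only 70%, not > 75%.
So before the transaction, Rohan does not control Stratus.
After the purchase, Rohan's direct stake in Stratus rises to 70% + 18% = 88%, and Quillon's stake falls to 7%.
Rohan holds 88% of Stratus, so Rohan controls Stratus.
Rohan did not control Stratus before and does after, so the clause is triggered.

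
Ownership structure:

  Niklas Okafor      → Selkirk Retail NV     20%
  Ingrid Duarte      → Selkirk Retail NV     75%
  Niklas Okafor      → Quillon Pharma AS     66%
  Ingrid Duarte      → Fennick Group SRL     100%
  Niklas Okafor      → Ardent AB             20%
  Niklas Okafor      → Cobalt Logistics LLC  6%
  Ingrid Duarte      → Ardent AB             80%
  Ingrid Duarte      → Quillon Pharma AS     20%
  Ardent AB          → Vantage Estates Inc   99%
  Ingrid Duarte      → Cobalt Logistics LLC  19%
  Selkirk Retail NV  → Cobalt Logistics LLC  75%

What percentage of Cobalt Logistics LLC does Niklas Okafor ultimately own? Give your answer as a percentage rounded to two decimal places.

21.00%

Niklas reaches Cobalt along 2 paths.
Via Selkirk: 20% × 75% = 15%.
Direct stake: 6% = 6%.
Total: 15% + 6% = 21%.
Rounded: 21.00%.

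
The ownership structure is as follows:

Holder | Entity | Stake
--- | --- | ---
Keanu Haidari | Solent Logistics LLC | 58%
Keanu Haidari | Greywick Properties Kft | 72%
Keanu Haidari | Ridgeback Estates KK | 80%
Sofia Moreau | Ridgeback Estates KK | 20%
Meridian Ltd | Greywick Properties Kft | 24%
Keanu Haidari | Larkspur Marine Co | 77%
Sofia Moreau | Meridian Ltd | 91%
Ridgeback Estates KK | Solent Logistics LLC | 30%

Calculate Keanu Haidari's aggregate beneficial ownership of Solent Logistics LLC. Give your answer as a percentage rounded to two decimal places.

Keanu reaches Solent along 2 paths.
Direct stake: 58% = 58%.
Via Ridgeback: 80% × 30% = 24%.
Total: 58% + 24% = 82%.
Rounded: 82.00%.

82.00%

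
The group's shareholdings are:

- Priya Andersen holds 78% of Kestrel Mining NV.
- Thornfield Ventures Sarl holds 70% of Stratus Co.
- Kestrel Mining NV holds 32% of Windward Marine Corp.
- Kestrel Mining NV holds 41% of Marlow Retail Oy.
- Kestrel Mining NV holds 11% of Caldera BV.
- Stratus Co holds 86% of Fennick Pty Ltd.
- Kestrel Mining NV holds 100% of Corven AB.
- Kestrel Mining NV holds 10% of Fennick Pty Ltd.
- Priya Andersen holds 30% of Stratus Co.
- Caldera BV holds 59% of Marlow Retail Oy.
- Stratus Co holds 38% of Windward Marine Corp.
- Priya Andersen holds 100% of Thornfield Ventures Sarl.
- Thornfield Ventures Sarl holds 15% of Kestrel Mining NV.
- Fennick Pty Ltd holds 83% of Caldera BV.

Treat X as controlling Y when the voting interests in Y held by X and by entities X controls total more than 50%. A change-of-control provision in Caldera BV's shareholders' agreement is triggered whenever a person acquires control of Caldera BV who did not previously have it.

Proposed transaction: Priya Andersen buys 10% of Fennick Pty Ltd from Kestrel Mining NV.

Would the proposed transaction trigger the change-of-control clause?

The purchase adds only to Priya's holdings (Kestrel's stake shrinks), so Priya is the only person who could newly come to control Caldera.
Priya holds 100% of Thornfield, so Priya controls Thornfield.
Priya and Thornfield together hold 30% + 70% = 100% of Stratus, so Priya controls Stratus.
Thornfield and Priya together hold 15% + 78% = 93% of Kestrel, so Priya controls Kestrel.
Stratus and Kestrel together hold 86% + 10% = 96% of Fennick, so Priya controls Fennick.
Fennick and Kestrel together hold 83% + 11% = 94% of Caldera, so Priya controls Caldera.
So Priya already controls Caldera before the transaction.
After the purchase, Priya holds 10% of Fennick directly, and Kestrel's stake falls to 0%.
Priya controlled Caldera already, so this is not a new person acquiring control; every other person's position is unchanged or reduced.
No new person acquires control, so the clause is not triggered.

No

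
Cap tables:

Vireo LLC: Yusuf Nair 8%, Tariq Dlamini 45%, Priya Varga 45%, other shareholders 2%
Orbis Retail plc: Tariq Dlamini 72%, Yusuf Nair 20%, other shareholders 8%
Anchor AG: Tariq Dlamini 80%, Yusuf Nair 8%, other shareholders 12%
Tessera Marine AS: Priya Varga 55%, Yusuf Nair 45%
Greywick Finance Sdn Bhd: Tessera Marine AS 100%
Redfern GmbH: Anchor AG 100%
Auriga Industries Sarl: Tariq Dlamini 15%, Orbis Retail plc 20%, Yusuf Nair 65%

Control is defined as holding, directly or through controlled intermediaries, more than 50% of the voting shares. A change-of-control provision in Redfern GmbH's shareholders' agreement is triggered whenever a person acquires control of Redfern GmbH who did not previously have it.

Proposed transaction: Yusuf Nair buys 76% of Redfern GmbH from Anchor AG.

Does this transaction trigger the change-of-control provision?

Yes

The purchase adds only to Yusuf's holdings (Anchor's stake shrinks), so Yusuf is the only person who could newly come to control Redfern.
Yusuf holds 65% of Auriga, so Yusuf controls Auriga.
Neither Yusuf nor any entity Yusuf controls holds any voting interest in Redfern.
So before the transaction, Yusuf does not control Redfern.
After the purchase, Yusuf holds 76% of Redfern directly, and Anchor's stake falls to 24%.
Yusuf holds 76% of Redfern, so Yusuf controls Redfern.
Yusuf did not control Redfern before and does after, so the clause is triggered.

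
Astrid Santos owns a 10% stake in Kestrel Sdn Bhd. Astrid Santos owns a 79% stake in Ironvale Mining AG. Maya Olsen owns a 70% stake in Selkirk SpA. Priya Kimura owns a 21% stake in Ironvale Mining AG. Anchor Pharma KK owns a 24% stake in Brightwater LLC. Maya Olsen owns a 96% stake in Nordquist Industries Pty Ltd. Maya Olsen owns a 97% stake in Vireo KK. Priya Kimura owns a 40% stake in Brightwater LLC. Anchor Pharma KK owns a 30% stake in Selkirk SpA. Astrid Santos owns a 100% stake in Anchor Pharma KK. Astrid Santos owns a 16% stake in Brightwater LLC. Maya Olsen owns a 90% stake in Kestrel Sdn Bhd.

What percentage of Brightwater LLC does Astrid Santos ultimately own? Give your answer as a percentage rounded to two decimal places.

40.00%

Astrid reaches Brightwater along 2 paths.
Direct stake: 16% = 16%.
Via Anchor: 100% × 24% = 24%.
Total: 16% + 24% = 40%.
Rounded: 40.00%.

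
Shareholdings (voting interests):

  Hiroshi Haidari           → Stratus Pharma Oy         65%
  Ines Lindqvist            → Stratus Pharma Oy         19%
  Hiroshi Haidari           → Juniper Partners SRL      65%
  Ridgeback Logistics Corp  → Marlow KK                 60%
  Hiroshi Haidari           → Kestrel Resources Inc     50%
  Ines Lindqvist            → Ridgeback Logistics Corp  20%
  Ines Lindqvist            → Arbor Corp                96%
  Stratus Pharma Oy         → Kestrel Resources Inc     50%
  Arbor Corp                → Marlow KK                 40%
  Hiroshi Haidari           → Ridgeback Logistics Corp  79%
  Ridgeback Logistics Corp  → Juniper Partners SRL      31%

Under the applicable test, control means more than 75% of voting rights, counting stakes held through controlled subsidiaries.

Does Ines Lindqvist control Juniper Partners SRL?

Ines holds 96% of Arbor, so Ines controls Arbor.
Neither Ines nor any entity Ines controls holds any voting interest in Juniper.
So Ines does not control Juniper.

No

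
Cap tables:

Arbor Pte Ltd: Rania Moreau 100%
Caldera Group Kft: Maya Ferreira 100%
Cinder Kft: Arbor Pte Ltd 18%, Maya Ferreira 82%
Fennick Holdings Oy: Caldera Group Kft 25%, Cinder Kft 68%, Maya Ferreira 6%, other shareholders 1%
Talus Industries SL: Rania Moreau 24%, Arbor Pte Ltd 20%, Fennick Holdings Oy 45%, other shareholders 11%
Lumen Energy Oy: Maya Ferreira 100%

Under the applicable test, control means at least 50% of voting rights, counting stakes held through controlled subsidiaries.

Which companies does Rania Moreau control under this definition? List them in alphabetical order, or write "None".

Rania holds 100% of Arbor, so Rania controls Arbor.
No other company's threshold is met.

Arbor Pte Ltd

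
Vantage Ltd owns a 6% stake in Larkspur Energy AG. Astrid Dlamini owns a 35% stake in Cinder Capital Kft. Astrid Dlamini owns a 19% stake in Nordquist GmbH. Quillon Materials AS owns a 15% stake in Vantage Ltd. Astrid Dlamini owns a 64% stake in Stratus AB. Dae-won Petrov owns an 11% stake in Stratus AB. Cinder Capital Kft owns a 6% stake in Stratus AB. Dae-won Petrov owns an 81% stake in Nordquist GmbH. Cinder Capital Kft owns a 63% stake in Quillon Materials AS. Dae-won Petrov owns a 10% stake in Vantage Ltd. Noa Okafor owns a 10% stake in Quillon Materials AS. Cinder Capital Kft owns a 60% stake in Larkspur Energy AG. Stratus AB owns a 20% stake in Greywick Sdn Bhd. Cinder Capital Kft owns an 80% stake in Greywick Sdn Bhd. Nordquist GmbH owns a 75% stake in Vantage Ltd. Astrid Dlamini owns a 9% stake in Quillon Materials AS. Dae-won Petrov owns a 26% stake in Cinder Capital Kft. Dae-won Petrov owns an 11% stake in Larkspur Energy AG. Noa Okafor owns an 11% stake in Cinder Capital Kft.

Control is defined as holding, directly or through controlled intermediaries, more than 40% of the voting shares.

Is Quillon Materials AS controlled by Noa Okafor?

Noa's largest direct stake is 11% in Cinder, which does not meet the threshold, so Noa controls no company.
In Quillon, Noa's side holds only 10%, not > 40%.
So Noa does not control Quillon.

No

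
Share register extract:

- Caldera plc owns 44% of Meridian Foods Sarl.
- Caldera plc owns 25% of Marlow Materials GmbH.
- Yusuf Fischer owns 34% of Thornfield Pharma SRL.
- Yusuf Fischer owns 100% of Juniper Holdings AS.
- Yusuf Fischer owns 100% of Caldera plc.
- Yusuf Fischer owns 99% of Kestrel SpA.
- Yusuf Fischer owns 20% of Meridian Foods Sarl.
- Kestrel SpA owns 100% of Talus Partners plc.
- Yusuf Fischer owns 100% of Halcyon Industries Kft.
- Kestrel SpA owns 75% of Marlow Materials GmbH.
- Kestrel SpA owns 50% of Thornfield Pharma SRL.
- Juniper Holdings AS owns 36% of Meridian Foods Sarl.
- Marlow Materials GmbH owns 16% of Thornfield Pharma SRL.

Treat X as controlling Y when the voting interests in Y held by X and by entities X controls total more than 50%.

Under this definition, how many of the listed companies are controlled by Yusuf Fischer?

8

Yusuf holds 100% of Caldera, so Yusuf controls Caldera.
Yusuf holds 99% of Kestrel, so Yusuf controls Kestrel.
Yusuf holds 100% of Juniper, so Yusuf controls Juniper.
Yusuf holds 100% of Halcyon, so Yusuf controls Halcyon.
Yusuf and Juniper and Caldera together hold 20% + 36% + 44% = 100% of Meridian, so Yusuf controls Meridian.
Caldera and Kestrel together hold 25% + 75% = 100% of Marlow, so Yusuf controls Marlow.
Yusuf and Marlow and Kestrel together hold 34% + 16% + 50% = 100% of Thornfield, so Yusuf controls Thornfield.
Kestrel holds 100% of Talus, so Yusuf controls Talus.
Yusuf controls 8 companies.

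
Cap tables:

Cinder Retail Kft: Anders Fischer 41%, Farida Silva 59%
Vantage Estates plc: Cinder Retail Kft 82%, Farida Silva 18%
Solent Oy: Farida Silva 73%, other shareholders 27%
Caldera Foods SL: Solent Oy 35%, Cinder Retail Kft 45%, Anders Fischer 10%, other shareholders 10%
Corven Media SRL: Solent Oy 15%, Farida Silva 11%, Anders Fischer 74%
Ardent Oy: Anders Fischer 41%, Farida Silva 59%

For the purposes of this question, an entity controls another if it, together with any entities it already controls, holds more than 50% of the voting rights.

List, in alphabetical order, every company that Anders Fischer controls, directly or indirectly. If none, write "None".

Corven Media SRL

Anders holds 74% of Corven, so Anders controls Corven.
No other company's threshold is met.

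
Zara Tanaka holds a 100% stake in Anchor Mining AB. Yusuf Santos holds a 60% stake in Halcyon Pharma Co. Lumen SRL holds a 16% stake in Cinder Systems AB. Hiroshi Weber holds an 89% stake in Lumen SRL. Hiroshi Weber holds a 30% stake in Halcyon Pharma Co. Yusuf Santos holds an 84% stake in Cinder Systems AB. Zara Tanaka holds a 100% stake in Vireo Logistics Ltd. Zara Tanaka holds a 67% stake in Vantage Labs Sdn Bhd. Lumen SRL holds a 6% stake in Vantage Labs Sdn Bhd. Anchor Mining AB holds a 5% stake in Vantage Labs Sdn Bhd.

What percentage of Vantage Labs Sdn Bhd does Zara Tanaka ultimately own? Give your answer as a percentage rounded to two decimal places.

Zara reaches Vantage along 2 paths.
Via Anchor: 100% × 5% = 5%.
Direct stake: 67% = 67%.
Total: 5% + 67% = 72%.
Rounded: 72.00%.

72.00%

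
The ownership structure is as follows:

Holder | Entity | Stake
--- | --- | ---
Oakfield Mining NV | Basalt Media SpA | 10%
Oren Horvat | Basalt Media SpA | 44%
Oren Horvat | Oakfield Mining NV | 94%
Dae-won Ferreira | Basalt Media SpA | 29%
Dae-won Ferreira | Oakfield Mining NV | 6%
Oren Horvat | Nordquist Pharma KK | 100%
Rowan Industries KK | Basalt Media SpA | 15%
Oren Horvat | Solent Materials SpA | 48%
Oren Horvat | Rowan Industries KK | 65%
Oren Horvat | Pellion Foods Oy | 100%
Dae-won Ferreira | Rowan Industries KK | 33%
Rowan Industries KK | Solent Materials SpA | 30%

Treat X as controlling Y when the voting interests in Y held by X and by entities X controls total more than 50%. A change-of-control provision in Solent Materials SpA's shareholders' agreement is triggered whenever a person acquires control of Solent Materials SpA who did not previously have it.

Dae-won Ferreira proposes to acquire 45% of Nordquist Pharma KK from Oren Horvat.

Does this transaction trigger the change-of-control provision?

No

The purchase adds only to Dae-won's holdings (Oren's stake shrinks), so Dae-won is the only person who could newly come to control Solent.
Dae-won's largest direct stake is 33% in Rowan, which does not meet the threshold, so Dae-won controls no company.
Neither Dae-won nor any entity Dae-won controls holds any voting interest in Solent.
So before the transaction, Dae-won does not control Solent.
After the purchase, Dae-won holds 45% of Nordquist directly, and Oren's stake falls to 55%.
Dae-won's side now holds 45% of Nordquist, not > 50%, so Dae-won still does not control Nordquist.
After the transaction, neither Dae-won nor any entity Dae-won controls holds a voting interest in Solent, so Dae-won still does not control it.
No new person acquires control, so the clause is not triggered.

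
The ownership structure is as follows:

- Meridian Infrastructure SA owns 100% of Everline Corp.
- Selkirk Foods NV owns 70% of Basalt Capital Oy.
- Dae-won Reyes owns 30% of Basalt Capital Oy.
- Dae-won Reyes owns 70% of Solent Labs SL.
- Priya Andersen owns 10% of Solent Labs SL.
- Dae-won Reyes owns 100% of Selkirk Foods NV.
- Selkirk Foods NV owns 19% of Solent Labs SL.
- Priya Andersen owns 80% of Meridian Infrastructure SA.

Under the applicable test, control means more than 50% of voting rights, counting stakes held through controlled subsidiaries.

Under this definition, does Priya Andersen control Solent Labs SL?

No

Priya holds 80% of Meridian, so Priya controls Meridian.
Meridian holds 100% of Everline, so Priya controls Everline.
In Solent, Priya's side holds only 10%, not > 50%.
So Priya does not control Solent.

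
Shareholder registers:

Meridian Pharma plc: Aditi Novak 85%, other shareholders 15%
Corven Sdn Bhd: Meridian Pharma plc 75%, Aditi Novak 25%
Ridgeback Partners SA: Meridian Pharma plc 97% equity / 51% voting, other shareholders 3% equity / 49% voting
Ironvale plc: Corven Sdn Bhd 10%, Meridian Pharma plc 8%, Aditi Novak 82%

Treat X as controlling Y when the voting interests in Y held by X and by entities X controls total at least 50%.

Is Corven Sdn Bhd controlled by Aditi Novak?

Aditi holds 85% of Meridian, so Aditi controls Meridian.
Meridian and Aditi together hold 75% + 25% = 100% of Corven, so Aditi controls Corven.

Yes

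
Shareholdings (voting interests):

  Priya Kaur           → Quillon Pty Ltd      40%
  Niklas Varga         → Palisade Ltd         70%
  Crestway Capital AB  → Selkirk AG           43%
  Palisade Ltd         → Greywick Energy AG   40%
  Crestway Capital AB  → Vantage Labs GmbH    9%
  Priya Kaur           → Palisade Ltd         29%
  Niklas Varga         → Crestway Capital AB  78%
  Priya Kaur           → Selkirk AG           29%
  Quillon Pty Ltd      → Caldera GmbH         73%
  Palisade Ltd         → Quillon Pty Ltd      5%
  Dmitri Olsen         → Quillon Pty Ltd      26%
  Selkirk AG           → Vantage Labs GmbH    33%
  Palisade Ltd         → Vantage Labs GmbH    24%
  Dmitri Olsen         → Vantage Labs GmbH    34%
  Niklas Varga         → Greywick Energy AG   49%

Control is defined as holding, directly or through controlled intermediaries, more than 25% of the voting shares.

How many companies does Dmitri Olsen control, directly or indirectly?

3

Dmitri holds 26% of Quillon, so Dmitri controls Quillon.
Quillon holds 73% of Caldera, so Dmitri controls Caldera.
Dmitri holds 34% of Vantage, so Dmitri controls Vantage.
No other company's threshold is met.
Dmitri controls 3 companies.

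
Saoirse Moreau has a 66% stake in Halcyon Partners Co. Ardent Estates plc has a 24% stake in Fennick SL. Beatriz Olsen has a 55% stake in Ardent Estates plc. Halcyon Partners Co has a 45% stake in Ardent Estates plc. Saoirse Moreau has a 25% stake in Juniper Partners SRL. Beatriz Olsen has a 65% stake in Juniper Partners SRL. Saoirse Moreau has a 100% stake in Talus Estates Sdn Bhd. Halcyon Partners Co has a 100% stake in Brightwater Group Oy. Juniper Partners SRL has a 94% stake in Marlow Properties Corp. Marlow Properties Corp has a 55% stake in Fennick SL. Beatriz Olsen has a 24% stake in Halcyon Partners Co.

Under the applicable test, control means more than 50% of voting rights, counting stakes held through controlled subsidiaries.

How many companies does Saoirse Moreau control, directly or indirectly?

3

Saoirse holds 66% of Halcyon, so Saoirse controls Halcyon.
Saoirse holds 100% of Talus, so Saoirse controls Talus.
Halcyon holds 100% of Brightwater, so Saoirse controls Brightwater.
No other company's threshold is met.
Saoirse controls 3 companies.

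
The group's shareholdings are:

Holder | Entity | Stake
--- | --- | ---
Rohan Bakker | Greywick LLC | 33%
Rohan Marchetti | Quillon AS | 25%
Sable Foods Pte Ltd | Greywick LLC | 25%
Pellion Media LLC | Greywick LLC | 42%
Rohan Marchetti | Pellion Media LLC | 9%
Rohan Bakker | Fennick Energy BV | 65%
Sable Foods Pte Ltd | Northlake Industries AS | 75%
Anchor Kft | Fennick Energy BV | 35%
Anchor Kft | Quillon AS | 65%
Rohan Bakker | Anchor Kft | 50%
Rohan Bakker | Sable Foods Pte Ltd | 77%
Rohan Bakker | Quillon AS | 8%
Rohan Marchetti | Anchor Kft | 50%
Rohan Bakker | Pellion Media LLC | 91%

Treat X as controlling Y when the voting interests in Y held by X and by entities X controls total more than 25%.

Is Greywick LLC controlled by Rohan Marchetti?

Rohan Marchetti holds 50% of Anchor, so Rohan Marchetti controls Anchor.
Anchor and Rohan Marchetti together hold 65% + 25% = 90% of Quillon, so Rohan Marchetti controls Quillon.
Anchor holds 35% of Fennick, so Rohan Marchetti controls Fennick.
Neither Rohan Marchetti nor any entity Rohan Marchetti controls holds any voting interest in Greywick.
So Rohan Marchetti does not control Greywick.

No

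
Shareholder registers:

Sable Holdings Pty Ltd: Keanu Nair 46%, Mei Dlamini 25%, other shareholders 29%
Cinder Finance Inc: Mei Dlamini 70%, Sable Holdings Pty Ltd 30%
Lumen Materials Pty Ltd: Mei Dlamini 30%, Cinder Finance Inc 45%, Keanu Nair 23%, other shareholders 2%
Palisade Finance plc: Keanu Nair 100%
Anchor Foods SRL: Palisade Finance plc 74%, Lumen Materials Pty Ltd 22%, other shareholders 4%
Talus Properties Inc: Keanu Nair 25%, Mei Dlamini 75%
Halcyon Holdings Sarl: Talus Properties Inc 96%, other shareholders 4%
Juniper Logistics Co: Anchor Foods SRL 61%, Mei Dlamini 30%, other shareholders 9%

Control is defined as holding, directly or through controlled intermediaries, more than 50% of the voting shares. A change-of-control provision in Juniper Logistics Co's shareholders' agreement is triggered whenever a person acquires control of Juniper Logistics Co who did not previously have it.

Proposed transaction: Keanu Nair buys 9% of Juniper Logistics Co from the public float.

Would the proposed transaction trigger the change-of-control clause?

The purchase changes only Keanu's holdings, so Keanu is the only person who could newly come to control Juniper.
Keanu holds 100% of Palisade, so Keanu controls Palisade.
Palisade holds 74% of Anchor, so Keanu controls Anchor.
Anchor holds 61% of Juniper, so Keanu controls Juniper.
So Keanu already controls Juniper before the transaction.
After the purchase, Keanu holds 9% of Juniper directly.
Keanu controlled Juniper already, so this is not a new person acquiring control; every other person's position is unchanged or reduced.
No new person acquires control, so the clause is not triggered.

No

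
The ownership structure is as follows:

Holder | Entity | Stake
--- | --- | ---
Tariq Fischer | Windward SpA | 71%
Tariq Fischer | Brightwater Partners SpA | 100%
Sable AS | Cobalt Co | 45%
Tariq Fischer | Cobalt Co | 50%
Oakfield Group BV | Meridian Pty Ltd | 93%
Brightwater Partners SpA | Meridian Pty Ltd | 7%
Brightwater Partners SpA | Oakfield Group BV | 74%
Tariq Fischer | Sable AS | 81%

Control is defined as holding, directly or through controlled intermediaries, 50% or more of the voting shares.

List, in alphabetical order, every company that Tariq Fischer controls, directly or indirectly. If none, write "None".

Brightwater Partners SpA, Cobalt Co, Meridian Pty Ltd, Oakfield Group BV, Sable AS, Windward SpA

Tariq holds 71% of Windward, so Tariq controls Windward.
Tariq holds 100% of Brightwater, so Tariq controls Brightwater.
Tariq holds 81% of Sable, so Tariq controls Sable.
Brightwater holds 74% of Oakfield, so Tariq controls Oakfield.
Sable and Tariq together hold 45% + 50% = 95% of Cobalt, so Tariq controls Cobalt.
Brightwater and Oakfield together hold 7% + 93% = 100% of Meridian, so Tariq controls Meridian.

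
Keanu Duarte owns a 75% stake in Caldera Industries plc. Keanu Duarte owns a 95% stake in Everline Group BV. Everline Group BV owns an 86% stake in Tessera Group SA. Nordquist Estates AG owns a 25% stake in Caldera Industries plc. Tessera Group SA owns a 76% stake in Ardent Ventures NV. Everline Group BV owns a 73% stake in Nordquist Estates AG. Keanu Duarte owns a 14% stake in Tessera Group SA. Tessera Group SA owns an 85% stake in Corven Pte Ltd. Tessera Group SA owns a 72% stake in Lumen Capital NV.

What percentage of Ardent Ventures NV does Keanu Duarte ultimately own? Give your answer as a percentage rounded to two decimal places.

Keanu reaches Ardent along 2 paths.
Via Everline → Tessera: 95% × 86% × 76% = 62.092%.
Via Tessera: 14% × 76% = 10.64%.
Total: 62.092% + 10.64% = 72.732%.
Rounded: 72.73%.

72.73%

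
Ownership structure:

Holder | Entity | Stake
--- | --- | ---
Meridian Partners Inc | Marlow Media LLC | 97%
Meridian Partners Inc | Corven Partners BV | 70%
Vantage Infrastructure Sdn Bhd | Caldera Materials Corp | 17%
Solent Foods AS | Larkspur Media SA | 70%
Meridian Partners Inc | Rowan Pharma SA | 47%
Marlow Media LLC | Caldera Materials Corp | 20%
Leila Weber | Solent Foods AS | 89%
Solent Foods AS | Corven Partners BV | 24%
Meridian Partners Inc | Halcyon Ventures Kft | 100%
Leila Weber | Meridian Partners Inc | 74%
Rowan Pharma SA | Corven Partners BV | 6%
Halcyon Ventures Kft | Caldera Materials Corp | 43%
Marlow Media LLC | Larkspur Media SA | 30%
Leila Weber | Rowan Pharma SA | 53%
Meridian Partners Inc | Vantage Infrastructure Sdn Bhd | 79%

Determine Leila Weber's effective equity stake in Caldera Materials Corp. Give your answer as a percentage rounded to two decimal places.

Leila reaches Caldera along 3 paths.
Via Meridian → Vantage: 74% × 79% × 17% = 9.9382%.
Via Meridian → Halcyon: 74% × 100% × 43% = 31.82%.
Via Meridian → Marlow: 74% × 97% × 20% = 14.356%.
Total: 9.9382% + 31.82% + 14.356% = 56.1142%.
Rounded: 56.11%.

56.11%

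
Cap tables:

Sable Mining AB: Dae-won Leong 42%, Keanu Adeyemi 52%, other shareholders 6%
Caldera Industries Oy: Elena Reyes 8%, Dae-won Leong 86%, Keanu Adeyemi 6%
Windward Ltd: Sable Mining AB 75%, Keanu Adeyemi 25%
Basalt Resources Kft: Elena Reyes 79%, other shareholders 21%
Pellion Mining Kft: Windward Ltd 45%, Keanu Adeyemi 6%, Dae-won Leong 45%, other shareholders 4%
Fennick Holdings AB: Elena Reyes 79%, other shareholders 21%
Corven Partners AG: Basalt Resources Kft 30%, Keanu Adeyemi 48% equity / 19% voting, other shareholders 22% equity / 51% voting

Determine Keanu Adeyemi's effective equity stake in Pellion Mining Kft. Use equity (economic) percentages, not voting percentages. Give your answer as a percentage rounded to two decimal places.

Keanu reaches Pellion along 3 paths.
Via Sable → Windward: 52% × 75% × 45% = 17.55%.
Via Windward: 25% × 45% = 11.25%.
Direct stake: 6% = 6%.
Total: 17.55% + 11.25% + 6% = 34.8%.
Rounded: 34.80%.

34.80%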